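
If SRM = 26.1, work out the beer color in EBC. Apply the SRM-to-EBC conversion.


EBC = SRM · 1.97
EBC = 26.1 · 1.97

51.4170 EBC


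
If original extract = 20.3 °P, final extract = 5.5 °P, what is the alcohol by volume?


SG = 259/(259 − P);  ABV = (OG − FG)·131.25
OG = 259/(259 − 20.3) = 1.0850
FG = 259/(259 − 5.5) = 1.0217
ABV = (1.0850 − 1.0217)·131.25

8.3144 % ABV


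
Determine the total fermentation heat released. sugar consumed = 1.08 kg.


Q = m_sugar · 590 kJ/kg
Q = 1.08 · 590

637.2000 kJ


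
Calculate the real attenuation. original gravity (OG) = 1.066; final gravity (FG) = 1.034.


AA = (OG−FG)/(OG−1)·100;  RA = AA·0.8192
AA = (1.066 − 1.034)/(1.066 − 1)·100 = 48.4848
RA = 48.4848·0.8192

39.7188 %


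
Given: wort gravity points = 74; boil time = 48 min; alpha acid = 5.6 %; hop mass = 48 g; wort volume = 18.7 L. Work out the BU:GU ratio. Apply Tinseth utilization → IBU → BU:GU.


U = 1.65·0.000125^(GP/1000)·(1−e^(−0.04t))/4.15;  IBU = (α/100)·m·U·1000/V;  BU:GU = IBU/GP
U = 1.65·0.000125^(74/1000)·(1−e^(−0.04·48))/4.15 = 0.1745
IBU = (5.6/100)·48·0.1745·1000/18.7 = 25.0809
BU:GU = 25.0809/74

0.3389


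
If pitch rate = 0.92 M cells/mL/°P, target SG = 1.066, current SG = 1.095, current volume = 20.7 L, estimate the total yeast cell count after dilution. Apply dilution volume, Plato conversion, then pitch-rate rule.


V_w = V·((SG_c−1)/(SG_t−1)−1);  °P = 259 − 259/SG_t;  cells = rate·(V+V_w)·°P
V_w = 20.7·((1.095−1)/(1.066−1)−1) = 9.0955
V_final = 20.7 + 9.0955 = 29.7955
°P = 259 − 259/1.066 = 16.0356
cells = 0.92·29.7955·16.0356

439.5662 billion cells


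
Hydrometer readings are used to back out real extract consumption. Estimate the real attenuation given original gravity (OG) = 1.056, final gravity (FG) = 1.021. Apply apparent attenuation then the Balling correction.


AA = (OG−FG)/(OG−1)·100;  RA = AA·0.8192
AA = (1.056 − 1.021)/(1.056 − 1)·100 = 62.5000
RA = 62.5000·0.8192

51.2000 %


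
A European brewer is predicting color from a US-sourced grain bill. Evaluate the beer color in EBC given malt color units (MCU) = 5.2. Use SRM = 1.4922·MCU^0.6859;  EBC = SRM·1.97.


SRM = 1.4922·5.2^0.6859 = 4.6231
EBC = 4.6231·1.97

9.1075 EBC


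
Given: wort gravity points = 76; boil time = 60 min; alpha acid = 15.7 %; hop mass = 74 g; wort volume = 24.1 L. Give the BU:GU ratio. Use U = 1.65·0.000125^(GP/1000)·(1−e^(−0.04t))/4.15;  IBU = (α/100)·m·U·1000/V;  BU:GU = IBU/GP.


U = 1.65·0.000125^(76/1000)·(1−e^(−0.04·60))/4.15 = 0.1826
IBU = (15.7/100)·74·0.1826·1000/24.1 = 88.0266
BU:GU = 88.0266/76

1.1582


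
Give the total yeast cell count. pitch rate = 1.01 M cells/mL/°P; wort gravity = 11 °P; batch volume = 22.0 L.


cells (billions) = rate · V_L · °P
cells = 1.01 · 22.0 · 11

244.4200 billion cells


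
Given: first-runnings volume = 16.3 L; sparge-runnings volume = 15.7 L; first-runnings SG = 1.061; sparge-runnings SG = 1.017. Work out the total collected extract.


total = Σ (SG_i − 1)·1000·V_i
first = (1.061 − 1)·1000·16.3 = 994.3000
sparge = (1.017 − 1)·1000·15.7 = 266.9000
total = 994.3000 + 266.9000

1261.2000 gravity·L


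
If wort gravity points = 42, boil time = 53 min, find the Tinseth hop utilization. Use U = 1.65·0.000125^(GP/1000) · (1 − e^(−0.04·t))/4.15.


bigness = 1.65·0.000125^(42/1000) = 1.1312
boil_factor = (1 − e^(−0.04·53))/4.15 = 0.2120
U = 1.1312 · 0.2120

0.2399


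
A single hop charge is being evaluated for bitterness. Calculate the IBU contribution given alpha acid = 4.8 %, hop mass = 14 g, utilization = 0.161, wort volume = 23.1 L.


IBU = (α/100)·mass·U·1000 / V
IBU = (4.8/100)·14·0.161·1000 / 23.1

4.6836 IBU


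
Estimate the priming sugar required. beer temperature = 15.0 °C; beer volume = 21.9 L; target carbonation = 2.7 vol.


residual = 14.695·(0.01821 + 0.09011·e^(−0.04·T));  sugar = (target − residual)·4.0·V
residual = 14.695·(0.01821 + 0.09011·e^(−0.04·15.0)) = 0.9943
sugar = (2.7 − 0.9943)·4.0·21.9

149.4181 g


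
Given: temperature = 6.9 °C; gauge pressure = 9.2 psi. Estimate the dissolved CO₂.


vols = (P + 14.695)·(0.01821 + 0.09011·e^(−0.04·T))
vols = (9.2 + 14.695)·(0.01821 + 0.09011·e^(−0.04·6.9))

2.0690 volumes


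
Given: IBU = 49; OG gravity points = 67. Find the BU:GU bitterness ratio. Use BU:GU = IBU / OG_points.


BU:GU = 49 / 67

0.7313


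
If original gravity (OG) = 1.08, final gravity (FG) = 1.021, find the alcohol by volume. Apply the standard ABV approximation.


ABV = (OG − FG) · 131.25
ABV = (1.08 − 1.021) · 131.25

7.7438 % ABV


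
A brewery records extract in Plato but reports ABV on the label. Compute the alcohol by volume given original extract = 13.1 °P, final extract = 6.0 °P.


SG = 259/(259 − P);  ABV = (OG − FG)·131.25
OG = 259/(259 − 13.1) = 1.0533
FG = 259/(259 − 6.0) = 1.0237
ABV = (1.0533 − 1.0237)·131.25

3.8795 % ABV


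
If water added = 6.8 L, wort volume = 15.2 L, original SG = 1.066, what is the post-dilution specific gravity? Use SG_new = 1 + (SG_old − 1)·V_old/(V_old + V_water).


pts = (1.066 − 1)·1000·15.2/(15.2 + 6.8) = 45.6000
SG_new = 1 + 45.6000/1000

1.0456


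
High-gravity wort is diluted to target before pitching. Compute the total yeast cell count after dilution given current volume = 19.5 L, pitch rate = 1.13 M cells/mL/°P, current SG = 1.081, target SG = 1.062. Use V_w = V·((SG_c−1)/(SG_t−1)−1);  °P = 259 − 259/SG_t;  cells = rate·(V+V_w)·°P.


V_w = 19.5·((1.081−1)/(1.062−1)−1) = 5.9758
V_final = 19.5 + 5.9758 = 25.4758
°P = 259 − 259/1.062 = 15.1205
cells = 1.13·25.4758·15.1205

435.2846 billion cells


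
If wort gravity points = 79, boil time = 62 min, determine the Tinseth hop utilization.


U = 1.65·0.000125^(GP/1000) · (1 − e^(−0.04·t))/4.15
bigness = 1.65·0.000125^(79/1000) = 0.8112
boil_factor = (1 − e^(−0.04·62))/4.15 = 0.2208
U = 0.8112 · 0.2208

0.1791


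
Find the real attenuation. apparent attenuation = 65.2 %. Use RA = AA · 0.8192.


RA = 65.2 · 0.8192

53.4118 %


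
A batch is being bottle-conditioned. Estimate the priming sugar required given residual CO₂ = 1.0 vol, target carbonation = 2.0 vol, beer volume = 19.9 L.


sugar = (target − residual)·4.0·V
sugar = (2.0 − 1.0)·4.0·19.9

79.6000 g


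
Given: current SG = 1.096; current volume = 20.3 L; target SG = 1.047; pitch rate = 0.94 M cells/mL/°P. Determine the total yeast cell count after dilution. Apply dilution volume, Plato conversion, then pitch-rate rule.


V_w = V·((SG_c−1)/(SG_t−1)−1);  °P = 259 − 259/SG_t;  cells = rate·(V+V_w)·°P
V_w = 20.3·((1.096−1)/(1.047−1)−1) = 21.1638
V_final = 20.3 + 21.1638 = 41.4638
°P = 259 − 259/1.047 = 11.6266
cells = 0.94·41.4638·11.6266

453.1565 billion cells


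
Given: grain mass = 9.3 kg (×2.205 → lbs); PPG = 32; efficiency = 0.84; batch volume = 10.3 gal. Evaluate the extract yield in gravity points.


points = lbs × PPG × eff / vol
lbs = 9.3 × 2.205 = 20.5065
points = 20.5065 × 32 × 0.84 / 10.3

53.5160 points


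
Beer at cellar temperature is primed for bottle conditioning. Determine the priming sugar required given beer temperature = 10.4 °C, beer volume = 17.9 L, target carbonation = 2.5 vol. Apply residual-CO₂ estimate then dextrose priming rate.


residual = 14.695·(0.01821 + 0.09011·e^(−0.04·T));  sugar = (target − residual)·4.0·V
residual = 14.695·(0.01821 + 0.09011·e^(−0.04·10.4)) = 1.1411
sugar = (2.5 − 1.1411)·4.0·17.9

97.2956 g


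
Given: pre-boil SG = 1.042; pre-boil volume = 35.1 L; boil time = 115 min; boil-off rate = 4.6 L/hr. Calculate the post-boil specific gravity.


V_post = V_pre − rate·(t/60);  SG_post = 1 + (SG_pre−1)·V_pre/V_post
V_post = 35.1 − 4.6·(115/60) = 26.2833
SG_post = 1 + (1.042 − 1)·35.1/26.2833

1.0561


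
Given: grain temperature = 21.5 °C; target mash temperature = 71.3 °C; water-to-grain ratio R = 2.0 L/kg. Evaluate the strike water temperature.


T_strike = (0.41/R)·(T_mash − T_grain) + T_mash
T_strike = (0.41/2.0)·(71.3 − 21.5) + 71.3

81.5090 °C


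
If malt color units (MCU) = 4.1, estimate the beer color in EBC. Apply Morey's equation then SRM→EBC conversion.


SRM = 1.4922·MCU^0.6859;  EBC = SRM·1.97
SRM = 1.4922·4.1^0.6859 = 3.9277
EBC = 3.9277·1.97

7.7375 EBC


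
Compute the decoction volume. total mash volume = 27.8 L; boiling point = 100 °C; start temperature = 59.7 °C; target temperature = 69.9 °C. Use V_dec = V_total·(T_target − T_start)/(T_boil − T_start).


V_dec = 27.8·(69.9 − 59.7)/(100 − 59.7)

7.0362 L


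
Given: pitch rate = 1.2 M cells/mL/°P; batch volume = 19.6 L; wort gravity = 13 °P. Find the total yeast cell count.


cells (billions) = rate · V_L · °P
cells = 1.2 · 19.6 · 13

305.7600 billion cells


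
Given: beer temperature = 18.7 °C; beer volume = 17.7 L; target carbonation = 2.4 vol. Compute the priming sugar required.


residual = 14.695·(0.01821 + 0.09011·e^(−0.04·T));  sugar = (target − residual)·4.0·V
residual = 14.695·(0.01821 + 0.09011·e^(−0.04·18.7)) = 0.8943
sugar = (2.4 − 0.8943)·4.0·17.7

106.6007 g


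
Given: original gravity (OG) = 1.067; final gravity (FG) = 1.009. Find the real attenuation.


AA = (OG−FG)/(OG−1)·100;  RA = AA·0.8192
AA = (1.067 − 1.009)/(1.067 − 1)·100 = 86.5672
RA = 86.5672·0.8192

70.9158 %


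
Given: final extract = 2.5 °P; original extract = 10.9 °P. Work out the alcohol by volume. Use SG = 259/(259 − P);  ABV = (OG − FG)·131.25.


OG = 259/(259 − 10.9) = 1.0439
FG = 259/(259 − 2.5) = 1.0097
ABV = (1.0439 − 1.0097)·131.25

4.4871 % ABV


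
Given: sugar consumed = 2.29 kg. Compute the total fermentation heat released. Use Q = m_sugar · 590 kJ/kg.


Q = 2.29 · 590

1351.1000 kJ


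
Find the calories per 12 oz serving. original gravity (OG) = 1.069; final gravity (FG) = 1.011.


ABW = (OG−FG)·131.25·0.79/FG;  °P = 259 − 259/SG (for OG→OE and FG→AE);  RE = 0.1808·OE + 0.8192·AE;  Cal = (6.9·ABW + 4·(RE−0.1))·FG·3.55
ABW = (1.069 − 1.011)·131.25·0.79/1.011 = 5.9484
OE = 259 − 259/1.069 = 16.7175 °P
AE = 259 − 259/1.011 = 2.8180 °P
RE = 0.1808·16.7175 + 0.8192·2.8180 = 5.3310 °P
Cal = (6.9·5.9484 + 4·(5.3310−0.1))·1.011·3.55

222.4076 kcal


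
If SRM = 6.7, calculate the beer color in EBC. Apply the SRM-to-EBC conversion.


EBC = SRM · 1.97
EBC = 6.7 · 1.97

13.1990 EBC


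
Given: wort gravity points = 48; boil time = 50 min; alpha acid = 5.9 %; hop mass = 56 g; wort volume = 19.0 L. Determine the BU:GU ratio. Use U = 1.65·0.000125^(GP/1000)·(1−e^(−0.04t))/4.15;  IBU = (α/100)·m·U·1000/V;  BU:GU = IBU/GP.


U = 1.65·0.000125^(48/1000)·(1−e^(−0.04·50))/4.15 = 0.2233
IBU = (5.9/100)·56·0.2233·1000/19.0 = 38.8349
BU:GU = 38.8349/48

0.8091


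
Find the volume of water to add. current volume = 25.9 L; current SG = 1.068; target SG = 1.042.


V_water = V·((SG_curr − 1)/(SG_target − 1) − 1)
V_water = 25.9·((1.068 − 1)/(1.042 − 1) − 1)

16.0333 L


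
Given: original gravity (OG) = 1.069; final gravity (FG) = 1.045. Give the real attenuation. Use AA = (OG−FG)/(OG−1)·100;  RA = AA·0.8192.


AA = (1.069 − 1.045)/(1.069 − 1)·100 = 34.7826
RA = 34.7826·0.8192

28.4939 %


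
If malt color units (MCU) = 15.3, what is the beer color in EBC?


SRM = 1.4922·MCU^0.6859;  EBC = SRM·1.97
SRM = 1.4922·15.3^0.6859 = 9.6919
EBC = 9.6919·1.97

19.0930 EBC


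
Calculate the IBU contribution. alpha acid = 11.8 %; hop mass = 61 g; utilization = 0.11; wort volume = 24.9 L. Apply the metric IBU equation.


IBU = (α/100)·mass·U·1000 / V
IBU = (11.8/100)·61·0.11·1000 / 24.9

31.7984 IBU


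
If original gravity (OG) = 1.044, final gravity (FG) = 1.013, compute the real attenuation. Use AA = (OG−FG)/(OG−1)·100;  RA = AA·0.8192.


AA = (1.044 − 1.013)/(1.044 − 1)·100 = 70.4545
RA = 70.4545·0.8192

57.7164 %


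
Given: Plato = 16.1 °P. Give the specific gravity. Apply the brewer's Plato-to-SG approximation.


SG = 259/(259 − P)
SG = 259/(259 − 16.1)

1.0663


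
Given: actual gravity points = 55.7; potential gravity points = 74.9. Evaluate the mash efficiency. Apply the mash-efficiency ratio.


efficiency = actual / potential × 100
efficiency = 55.7 / 74.9 × 100

74.3658 %


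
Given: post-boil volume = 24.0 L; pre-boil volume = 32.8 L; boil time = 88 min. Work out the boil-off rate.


rate = (V_pre − V_post) / (t_min/60)
rate = (32.8 − 24.0) / (88/60)

6.0000 L/hr


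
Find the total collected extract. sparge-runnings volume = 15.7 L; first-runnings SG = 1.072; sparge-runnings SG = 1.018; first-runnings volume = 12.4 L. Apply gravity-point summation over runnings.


total = Σ (SG_i − 1)·1000·V_i
first = (1.072 − 1)·1000·12.4 = 892.8000
sparge = (1.018 − 1)·1000·15.7 = 282.6000
total = 892.8000 + 282.6000

1175.4000 gravity·L


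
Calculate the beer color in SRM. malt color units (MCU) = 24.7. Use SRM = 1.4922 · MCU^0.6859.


SRM = 1.4922 · 24.7^0.6859

13.4610 SRM


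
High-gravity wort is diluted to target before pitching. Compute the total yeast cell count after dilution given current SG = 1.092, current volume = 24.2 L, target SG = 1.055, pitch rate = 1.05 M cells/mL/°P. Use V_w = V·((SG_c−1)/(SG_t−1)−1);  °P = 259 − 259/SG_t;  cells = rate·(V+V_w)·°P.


V_w = 24.2·((1.092−1)/(1.055−1)−1) = 16.2800
V_final = 24.2 + 16.2800 = 40.4800
°P = 259 − 259/1.055 = 13.5024
cells = 1.05·40.4800·13.5024

573.9047 billion cells


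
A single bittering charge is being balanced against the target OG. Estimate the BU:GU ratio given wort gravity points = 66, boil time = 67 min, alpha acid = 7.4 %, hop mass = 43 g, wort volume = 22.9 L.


U = 1.65·0.000125^(GP/1000)·(1−e^(−0.04t))/4.15;  IBU = (α/100)·m·U·1000/V;  BU:GU = IBU/GP
U = 1.65·0.000125^(66/1000)·(1−e^(−0.04·67))/4.15 = 0.2046
IBU = (7.4/100)·43·0.2046·1000/22.9 = 28.4348
BU:GU = 28.4348/66

0.4308


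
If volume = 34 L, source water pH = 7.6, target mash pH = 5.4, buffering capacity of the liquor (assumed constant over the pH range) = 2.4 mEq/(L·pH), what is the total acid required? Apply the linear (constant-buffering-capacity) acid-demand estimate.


acid = buffering capacity · (pH_source − pH_target) · V
acid = 2.4 · (7.6 − 5.4) · 34

179.5200 mEq


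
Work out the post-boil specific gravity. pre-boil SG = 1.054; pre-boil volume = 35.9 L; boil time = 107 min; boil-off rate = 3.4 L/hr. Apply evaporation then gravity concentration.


V_post = V_pre − rate·(t/60);  SG_post = 1 + (SG_pre−1)·V_pre/V_post
V_post = 35.9 − 3.4·(107/60) = 29.8367
SG_post = 1 + (1.054 − 1)·35.9/29.8367

1.0650


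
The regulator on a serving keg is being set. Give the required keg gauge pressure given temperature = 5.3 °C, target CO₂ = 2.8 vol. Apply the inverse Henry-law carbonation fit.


psi = vols/(0.01821 + 0.09011·e^(−0.04·T)) − 14.695
psi = 2.8/(0.01821 + 0.09011·e^(−0.04·5.3)) − 14.695

16.0385 psi


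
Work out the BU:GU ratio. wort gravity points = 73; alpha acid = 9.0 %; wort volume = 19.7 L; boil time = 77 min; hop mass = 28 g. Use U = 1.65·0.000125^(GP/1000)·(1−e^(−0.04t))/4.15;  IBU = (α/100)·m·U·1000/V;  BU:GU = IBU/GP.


U = 1.65·0.000125^(73/1000)·(1−e^(−0.04·77))/4.15 = 0.1968
IBU = (9.0/100)·28·0.1968·1000/19.7 = 25.1774
BU:GU = 25.1774/73

0.3449


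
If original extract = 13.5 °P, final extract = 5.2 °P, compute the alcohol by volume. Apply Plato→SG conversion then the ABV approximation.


SG = 259/(259 − P);  ABV = (OG − FG)·131.25
OG = 259/(259 − 13.5) = 1.0550
FG = 259/(259 − 5.2) = 1.0205
ABV = (1.0550 − 1.0205)·131.25

4.5283 % ABV


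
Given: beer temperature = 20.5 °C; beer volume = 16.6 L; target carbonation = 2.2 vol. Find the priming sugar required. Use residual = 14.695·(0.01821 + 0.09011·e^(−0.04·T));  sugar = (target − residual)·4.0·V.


residual = 14.695·(0.01821 + 0.09011·e^(−0.04·20.5)) = 0.8508
sugar = (2.2 − 0.8508)·4.0·16.6

89.5868 g


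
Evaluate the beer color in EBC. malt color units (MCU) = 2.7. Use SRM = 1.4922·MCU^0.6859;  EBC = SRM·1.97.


SRM = 1.4922·2.7^0.6859 = 2.9492
EBC = 2.9492·1.97

5.8099 EBC


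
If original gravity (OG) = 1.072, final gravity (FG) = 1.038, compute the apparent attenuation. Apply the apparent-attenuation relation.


AA = (OG − FG)/(OG − 1) · 100
AA = (1.072 − 1.038)/(1.072 − 1) · 100

47.2222 %


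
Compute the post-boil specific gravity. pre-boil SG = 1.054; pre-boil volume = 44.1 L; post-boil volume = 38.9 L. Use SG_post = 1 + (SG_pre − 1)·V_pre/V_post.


pts_pre = (1.054 − 1)·1000 = 54.0000
pts_post = 54.0000·44.1/38.9 = 61.2185
SG_post = 1 + 61.2185/1000

1.0612


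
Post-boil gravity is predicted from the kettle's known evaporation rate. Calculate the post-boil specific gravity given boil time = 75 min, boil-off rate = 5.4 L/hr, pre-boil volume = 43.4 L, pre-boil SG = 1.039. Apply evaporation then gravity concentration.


V_post = V_pre − rate·(t/60);  SG_post = 1 + (SG_pre−1)·V_pre/V_post
V_post = 43.4 − 5.4·(75/60) = 36.6500
SG_post = 1 + (1.039 − 1)·43.4/36.6500

1.0462


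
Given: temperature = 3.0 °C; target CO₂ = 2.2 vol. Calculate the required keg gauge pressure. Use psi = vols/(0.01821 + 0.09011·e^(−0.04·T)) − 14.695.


psi = 2.2/(0.01821 + 0.09011·e^(−0.04·3.0)) − 14.695

7.7241 psi


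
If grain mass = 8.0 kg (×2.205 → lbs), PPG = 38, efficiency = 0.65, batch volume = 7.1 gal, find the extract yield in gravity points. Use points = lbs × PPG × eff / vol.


lbs = 8.0 × 2.205 = 17.6400
points = 17.6400 × 38 × 0.65 / 7.1

61.3673 points


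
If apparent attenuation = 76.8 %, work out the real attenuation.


RA = AA · 0.8192
RA = 76.8 · 0.8192

62.9146 %


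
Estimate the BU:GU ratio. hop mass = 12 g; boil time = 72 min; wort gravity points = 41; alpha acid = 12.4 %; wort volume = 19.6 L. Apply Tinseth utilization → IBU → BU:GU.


U = 1.65·0.000125^(GP/1000)·(1−e^(−0.04t))/4.15;  IBU = (α/100)·m·U·1000/V;  BU:GU = IBU/GP
U = 1.65·0.000125^(41/1000)·(1−e^(−0.04·72))/4.15 = 0.2596
IBU = (12.4/100)·12·0.2596·1000/19.6 = 19.7091
BU:GU = 19.7091/41

0.4807


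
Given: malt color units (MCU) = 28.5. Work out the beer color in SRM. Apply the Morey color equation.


SRM = 1.4922 · MCU^0.6859
SRM = 1.4922 · 28.5^0.6859

14.8493 SRM


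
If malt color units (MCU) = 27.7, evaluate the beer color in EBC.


SRM = 1.4922·MCU^0.6859;  EBC = SRM·1.97
SRM = 1.4922·27.7^0.6859 = 14.5621
EBC = 14.5621·1.97

28.6873 EBC


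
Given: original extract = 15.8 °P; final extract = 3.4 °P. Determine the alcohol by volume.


SG = 259/(259 − P);  ABV = (OG − FG)·131.25
OG = 259/(259 − 15.8) = 1.0650
FG = 259/(259 − 3.4) = 1.0133
ABV = (1.0650 − 1.0133)·131.25

6.7810 % ABV


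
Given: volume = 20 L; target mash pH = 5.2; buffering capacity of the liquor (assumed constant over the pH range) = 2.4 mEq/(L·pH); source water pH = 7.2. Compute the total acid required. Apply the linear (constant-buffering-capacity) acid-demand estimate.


acid = buffering capacity · (pH_source − pH_target) · V
acid = 2.4 · (7.2 − 5.2) · 20

96.0000 mEq


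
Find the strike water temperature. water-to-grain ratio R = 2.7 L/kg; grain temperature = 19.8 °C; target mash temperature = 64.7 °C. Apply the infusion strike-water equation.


T_strike = (0.41/R)·(T_mash − T_grain) + T_mash
T_strike = (0.41/2.7)·(64.7 − 19.8) + 64.7

71.5181 °C


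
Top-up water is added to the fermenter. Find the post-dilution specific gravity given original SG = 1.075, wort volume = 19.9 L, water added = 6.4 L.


SG_new = 1 + (SG_old − 1)·V_old/(V_old + V_water)
pts = (1.075 − 1)·1000·19.9/(19.9 + 6.4) = 56.7490
SG_new = 1 + 56.7490/1000

1.0567


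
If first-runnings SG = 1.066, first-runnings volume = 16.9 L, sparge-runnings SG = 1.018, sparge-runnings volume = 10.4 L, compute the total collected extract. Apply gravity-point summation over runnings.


total = Σ (SG_i − 1)·1000·V_i
first = (1.066 − 1)·1000·16.9 = 1115.4000
sparge = (1.018 − 1)·1000·10.4 = 187.2000
total = 1115.4000 + 187.2000

1302.6000 gravity·L


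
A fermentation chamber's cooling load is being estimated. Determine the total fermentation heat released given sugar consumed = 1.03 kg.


Q = m_sugar · 590 kJ/kg
Q = 1.03 · 590

607.7000 kJ


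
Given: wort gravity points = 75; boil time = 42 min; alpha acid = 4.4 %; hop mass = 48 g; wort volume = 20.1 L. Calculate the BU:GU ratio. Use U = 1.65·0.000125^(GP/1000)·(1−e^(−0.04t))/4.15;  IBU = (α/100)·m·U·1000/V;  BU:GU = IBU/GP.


U = 1.65·0.000125^(75/1000)·(1−e^(−0.04·42))/4.15 = 0.1649
IBU = (4.4/100)·48·0.1649·1000/20.1 = 17.3231
BU:GU = 17.3231/75

0.2310


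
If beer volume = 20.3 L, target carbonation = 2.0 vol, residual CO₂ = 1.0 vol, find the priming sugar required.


sugar = (target − residual)·4.0·V
sugar = (2.0 − 1.0)·4.0·20.3

81.2000 g


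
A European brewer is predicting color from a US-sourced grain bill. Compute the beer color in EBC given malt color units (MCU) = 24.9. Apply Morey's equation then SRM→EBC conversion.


SRM = 1.4922·MCU^0.6859;  EBC = SRM·1.97
SRM = 1.4922·24.9^0.6859 = 13.5357
EBC = 13.5357·1.97

26.6653 EBC


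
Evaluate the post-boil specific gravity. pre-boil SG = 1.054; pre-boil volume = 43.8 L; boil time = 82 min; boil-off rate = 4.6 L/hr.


V_post = V_pre − rate·(t/60);  SG_post = 1 + (SG_pre−1)·V_pre/V_post
V_post = 43.8 − 4.6·(82/60) = 37.5133
SG_post = 1 + (1.054 − 1)·43.8/37.5133

1.0630


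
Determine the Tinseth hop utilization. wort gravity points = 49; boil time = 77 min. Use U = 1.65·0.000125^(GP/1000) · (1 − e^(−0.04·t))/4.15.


bigness = 1.65·0.000125^(49/1000) = 1.0623
boil_factor = (1 − e^(−0.04·77))/4.15 = 0.2299
U = 1.0623 · 0.2299

0.2442


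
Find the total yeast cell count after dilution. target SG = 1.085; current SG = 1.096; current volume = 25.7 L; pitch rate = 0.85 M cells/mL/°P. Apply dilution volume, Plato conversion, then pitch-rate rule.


V_w = V·((SG_c−1)/(SG_t−1)−1);  °P = 259 − 259/SG_t;  cells = rate·(V+V_w)·°P
V_w = 25.7·((1.096−1)/(1.085−1)−1) = 3.3259
V_final = 25.7 + 3.3259 = 29.0259
°P = 259 − 259/1.085 = 20.2903
cells = 0.85·29.0259·20.2903

500.6028 billion cells


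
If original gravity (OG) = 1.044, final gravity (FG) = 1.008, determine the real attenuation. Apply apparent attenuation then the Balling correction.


AA = (OG−FG)/(OG−1)·100;  RA = AA·0.8192
AA = (1.044 − 1.008)/(1.044 − 1)·100 = 81.8182
RA = 81.8182·0.8192

67.0255 %


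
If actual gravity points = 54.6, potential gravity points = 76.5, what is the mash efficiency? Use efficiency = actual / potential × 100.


efficiency = 54.6 / 76.5 × 100

71.3725 %


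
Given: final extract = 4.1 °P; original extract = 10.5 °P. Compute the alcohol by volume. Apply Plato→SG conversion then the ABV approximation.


SG = 259/(259 − P);  ABV = (OG − FG)·131.25
OG = 259/(259 − 10.5) = 1.0423
FG = 259/(259 − 4.1) = 1.0161
ABV = (1.0423 − 1.0161)·131.25

3.4347 % ABV


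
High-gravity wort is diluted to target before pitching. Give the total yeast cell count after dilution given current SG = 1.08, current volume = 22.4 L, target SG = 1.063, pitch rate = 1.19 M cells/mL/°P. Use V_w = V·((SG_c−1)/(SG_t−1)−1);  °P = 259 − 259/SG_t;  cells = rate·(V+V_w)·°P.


V_w = 22.4·((1.08−1)/(1.063−1)−1) = 6.0444
V_final = 22.4 + 6.0444 = 28.4444
°P = 259 − 259/1.063 = 15.3500
cells = 1.19·28.4444·15.3500

519.5789 billion cells


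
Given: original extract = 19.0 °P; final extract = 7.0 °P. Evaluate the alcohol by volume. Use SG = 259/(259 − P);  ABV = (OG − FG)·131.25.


OG = 259/(259 − 19.0) = 1.0792
FG = 259/(259 − 7.0) = 1.0278
ABV = (1.0792 − 1.0278)·131.25

6.7448 % ABV


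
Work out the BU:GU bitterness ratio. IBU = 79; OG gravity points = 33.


BU:GU = IBU / OG_points
BU:GU = 79 / 33

2.3939


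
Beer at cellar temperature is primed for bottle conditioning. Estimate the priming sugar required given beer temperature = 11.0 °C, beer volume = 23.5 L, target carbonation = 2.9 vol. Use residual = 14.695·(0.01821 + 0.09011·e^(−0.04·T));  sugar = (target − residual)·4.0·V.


residual = 14.695·(0.01821 + 0.09011·e^(−0.04·11.0)) = 1.1204
sugar = (2.9 − 1.1204)·4.0·23.5

167.2817 g


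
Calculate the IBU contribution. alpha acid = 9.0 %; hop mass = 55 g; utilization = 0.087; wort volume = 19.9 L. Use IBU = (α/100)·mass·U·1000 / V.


IBU = (9.0/100)·55·0.087·1000 / 19.9

21.6407 IBU


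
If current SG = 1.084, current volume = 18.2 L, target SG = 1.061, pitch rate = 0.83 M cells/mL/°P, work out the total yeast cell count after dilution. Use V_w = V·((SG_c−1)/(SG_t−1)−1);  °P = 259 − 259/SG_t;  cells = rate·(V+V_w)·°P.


V_w = 18.2·((1.084−1)/(1.061−1)−1) = 6.8623
V_final = 18.2 + 6.8623 = 25.0623
°P = 259 − 259/1.061 = 14.8907
cells = 0.83·25.0623·14.8907

309.7513 billion cells


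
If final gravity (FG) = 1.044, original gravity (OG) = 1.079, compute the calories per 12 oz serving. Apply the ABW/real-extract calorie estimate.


ABW = (OG−FG)·131.25·0.79/FG;  °P = 259 − 259/SG (for OG→OE and FG→AE);  RE = 0.1808·OE + 0.8192·AE;  Cal = (6.9·ABW + 4·(RE−0.1))·FG·3.55
ABW = (1.079 − 1.044)·131.25·0.79/1.044 = 3.4761
OE = 259 − 259/1.079 = 18.9629 °P
AE = 259 − 259/1.044 = 10.9157 °P
RE = 0.1808·18.9629 + 0.8192·10.9157 = 12.3706 °P
Cal = (6.9·3.4761 + 4·(12.3706−0.1))·1.044·3.55

270.8038 kcal


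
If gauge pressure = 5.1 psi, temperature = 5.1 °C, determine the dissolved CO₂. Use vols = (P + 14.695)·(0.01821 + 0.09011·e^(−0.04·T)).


vols = (5.1 + 14.695)·(0.01821 + 0.09011·e^(−0.04·5.1))

1.8150 volumes


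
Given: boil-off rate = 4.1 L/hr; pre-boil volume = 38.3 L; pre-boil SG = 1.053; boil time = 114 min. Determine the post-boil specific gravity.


V_post = V_pre − rate·(t/60);  SG_post = 1 + (SG_pre−1)·V_pre/V_post
V_post = 38.3 − 4.1·(114/60) = 30.5100
SG_post = 1 + (1.053 − 1)·38.3/30.5100

1.0665


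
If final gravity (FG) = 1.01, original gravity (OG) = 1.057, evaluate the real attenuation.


AA = (OG−FG)/(OG−1)·100;  RA = AA·0.8192
AA = (1.057 − 1.01)/(1.057 − 1)·100 = 82.4561
RA = 82.4561·0.8192

67.5481 %


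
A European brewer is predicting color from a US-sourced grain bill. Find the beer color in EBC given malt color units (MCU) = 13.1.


SRM = 1.4922·MCU^0.6859;  EBC = SRM·1.97
SRM = 1.4922·13.1^0.6859 = 8.7129
EBC = 8.7129·1.97

17.1644 EBC


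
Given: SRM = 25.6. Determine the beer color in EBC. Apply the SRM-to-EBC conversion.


EBC = SRM · 1.97
EBC = 25.6 · 1.97

50.4320 EBC


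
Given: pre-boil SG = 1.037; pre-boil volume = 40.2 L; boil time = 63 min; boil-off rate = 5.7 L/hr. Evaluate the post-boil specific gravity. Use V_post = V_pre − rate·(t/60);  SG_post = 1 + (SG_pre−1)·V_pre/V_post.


V_post = 40.2 − 5.7·(63/60) = 34.2150
SG_post = 1 + (1.037 − 1)·40.2/34.2150

1.0435


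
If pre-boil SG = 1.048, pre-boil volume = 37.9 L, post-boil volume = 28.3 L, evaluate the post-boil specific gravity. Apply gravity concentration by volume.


SG_post = 1 + (SG_pre − 1)·V_pre/V_post
pts_pre = (1.048 − 1)·1000 = 48.0000
pts_post = 48.0000·37.9/28.3 = 64.2827
SG_post = 1 + 64.2827/1000

1.0643


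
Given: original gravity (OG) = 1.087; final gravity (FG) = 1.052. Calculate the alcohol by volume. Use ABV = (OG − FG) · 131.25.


ABV = (1.087 − 1.052) · 131.25

4.5937 % ABV


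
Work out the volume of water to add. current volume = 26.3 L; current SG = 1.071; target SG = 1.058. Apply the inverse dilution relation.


V_water = V·((SG_curr − 1)/(SG_target − 1) − 1)
V_water = 26.3·((1.071 − 1)/(1.058 − 1) − 1)

5.8948 L


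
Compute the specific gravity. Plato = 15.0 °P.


SG = 259/(259 − P)
SG = 259/(259 − 15.0)

1.0615


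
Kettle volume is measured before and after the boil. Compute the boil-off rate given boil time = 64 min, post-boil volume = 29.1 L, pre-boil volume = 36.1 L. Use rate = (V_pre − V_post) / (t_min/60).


rate = (36.1 − 29.1) / (64/60)

6.5625 L/hr


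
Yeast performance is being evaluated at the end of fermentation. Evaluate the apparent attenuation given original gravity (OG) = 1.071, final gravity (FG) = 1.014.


AA = (OG − FG)/(OG − 1) · 100
AA = (1.071 − 1.014)/(1.071 − 1) · 100

80.2817 %


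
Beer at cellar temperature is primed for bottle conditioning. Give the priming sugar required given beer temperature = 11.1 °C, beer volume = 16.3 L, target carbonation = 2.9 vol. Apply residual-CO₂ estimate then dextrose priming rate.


residual = 14.695·(0.01821 + 0.09011·e^(−0.04·T));  sugar = (target − residual)·4.0·V
residual = 14.695·(0.01821 + 0.09011·e^(−0.04·11.1)) = 1.1170
sugar = (2.9 − 1.1170)·4.0·16.3

116.2514 g


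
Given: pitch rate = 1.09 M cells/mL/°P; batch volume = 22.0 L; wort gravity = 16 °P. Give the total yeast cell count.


cells (billions) = rate · V_L · °P
cells = 1.09 · 22.0 · 16

383.6800 billion cells


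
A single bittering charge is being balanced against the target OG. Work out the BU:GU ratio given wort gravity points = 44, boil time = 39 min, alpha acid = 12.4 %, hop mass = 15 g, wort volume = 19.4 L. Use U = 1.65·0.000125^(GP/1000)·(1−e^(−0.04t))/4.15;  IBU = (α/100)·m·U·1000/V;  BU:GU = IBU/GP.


U = 1.65·0.000125^(44/1000)·(1−e^(−0.04·39))/4.15 = 0.2115
IBU = (12.4/100)·15·0.2115·1000/19.4 = 20.2751
BU:GU = 20.2751/44

0.4608


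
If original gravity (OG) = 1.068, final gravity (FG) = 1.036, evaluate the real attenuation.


AA = (OG−FG)/(OG−1)·100;  RA = AA·0.8192
AA = (1.068 − 1.036)/(1.068 − 1)·100 = 47.0588
RA = 47.0588·0.8192

38.5506 %


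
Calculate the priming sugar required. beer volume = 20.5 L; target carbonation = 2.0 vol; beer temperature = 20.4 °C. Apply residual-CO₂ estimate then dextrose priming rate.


residual = 14.695·(0.01821 + 0.09011·e^(−0.04·T));  sugar = (target − residual)·4.0·V
residual = 14.695·(0.01821 + 0.09011·e^(−0.04·20.4)) = 0.8531
sugar = (2.0 − 0.8531)·4.0·20.5

94.0427 g


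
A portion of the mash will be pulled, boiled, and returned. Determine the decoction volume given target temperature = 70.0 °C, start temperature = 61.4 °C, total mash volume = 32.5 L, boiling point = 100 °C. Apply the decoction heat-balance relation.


V_dec = V_total·(T_target − T_start)/(T_boil − T_start)
V_dec = 32.5·(70.0 − 61.4)/(100 − 61.4)

7.2409 L


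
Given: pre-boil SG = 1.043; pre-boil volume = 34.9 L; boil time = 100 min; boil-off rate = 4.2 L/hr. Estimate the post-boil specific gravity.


V_post = V_pre − rate·(t/60);  SG_post = 1 + (SG_pre−1)·V_pre/V_post
V_post = 34.9 − 4.2·(100/60) = 27.9000
SG_post = 1 + (1.043 − 1)·34.9/27.9000

1.0538


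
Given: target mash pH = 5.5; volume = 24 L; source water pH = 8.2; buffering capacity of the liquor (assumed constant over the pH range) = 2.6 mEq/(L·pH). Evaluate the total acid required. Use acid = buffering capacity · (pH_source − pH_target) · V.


acid = 2.6 · (8.2 − 5.5) · 24

168.4800 mEq


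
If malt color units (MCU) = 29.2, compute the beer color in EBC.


SRM = 1.4922·MCU^0.6859;  EBC = SRM·1.97
SRM = 1.4922·29.2^0.6859 = 15.0985
EBC = 15.0985·1.97

29.7440 EBC


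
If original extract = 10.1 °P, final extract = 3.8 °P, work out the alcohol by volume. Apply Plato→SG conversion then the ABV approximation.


SG = 259/(259 − P);  ABV = (OG − FG)·131.25
OG = 259/(259 − 10.1) = 1.0406
FG = 259/(259 − 3.8) = 1.0149
ABV = (1.0406 − 1.0149)·131.25

3.3716 % ABV


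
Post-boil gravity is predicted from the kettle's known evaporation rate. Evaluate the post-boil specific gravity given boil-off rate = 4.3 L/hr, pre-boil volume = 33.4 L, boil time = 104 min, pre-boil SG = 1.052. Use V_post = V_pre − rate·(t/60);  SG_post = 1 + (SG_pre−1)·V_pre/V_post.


V_post = 33.4 − 4.3·(104/60) = 25.9467
SG_post = 1 + (1.052 − 1)·33.4/25.9467

1.0669


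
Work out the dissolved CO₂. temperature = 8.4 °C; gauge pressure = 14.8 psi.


vols = (P + 14.695)·(0.01821 + 0.09011·e^(−0.04·T))
vols = (14.8 + 14.695)·(0.01821 + 0.09011·e^(−0.04·8.4))

2.4364 volumes


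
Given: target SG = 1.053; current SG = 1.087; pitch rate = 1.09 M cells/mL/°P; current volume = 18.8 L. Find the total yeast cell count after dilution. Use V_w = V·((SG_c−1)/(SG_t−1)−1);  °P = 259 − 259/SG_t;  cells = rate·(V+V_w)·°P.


V_w = 18.8·((1.087−1)/(1.053−1)−1) = 12.0604
V_final = 18.8 + 12.0604 = 30.8604
°P = 259 − 259/1.053 = 13.0361
cells = 1.09·30.8604·13.0361

438.5054 billion cells


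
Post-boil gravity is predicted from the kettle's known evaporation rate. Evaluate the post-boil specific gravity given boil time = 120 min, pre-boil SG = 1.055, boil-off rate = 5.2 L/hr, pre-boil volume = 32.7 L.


V_post = V_pre − rate·(t/60);  SG_post = 1 + (SG_pre−1)·V_pre/V_post
V_post = 32.7 − 5.2·(120/60) = 22.3000
SG_post = 1 + (1.055 − 1)·32.7/22.3000

1.0807


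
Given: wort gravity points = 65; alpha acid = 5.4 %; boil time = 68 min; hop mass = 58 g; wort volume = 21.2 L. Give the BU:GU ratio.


U = 1.65·0.000125^(GP/1000)·(1−e^(−0.04t))/4.15;  IBU = (α/100)·m·U·1000/V;  BU:GU = IBU/GP
U = 1.65·0.000125^(65/1000)·(1−e^(−0.04·68))/4.15 = 0.2071
IBU = (5.4/100)·58·0.2071·1000/21.2 = 30.5933
BU:GU = 30.5933/65

0.4707


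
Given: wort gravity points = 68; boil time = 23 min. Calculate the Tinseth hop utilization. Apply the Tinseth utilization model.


U = 1.65·0.000125^(GP/1000) · (1 − e^(−0.04·t))/4.15
bigness = 1.65·0.000125^(68/1000) = 0.8955
boil_factor = (1 − e^(−0.04·23))/4.15 = 0.1449
U = 0.8955 · 0.1449

0.1298


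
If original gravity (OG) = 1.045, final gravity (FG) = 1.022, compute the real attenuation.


AA = (OG−FG)/(OG−1)·100;  RA = AA·0.8192
AA = (1.045 − 1.022)/(1.045 − 1)·100 = 51.1111
RA = 51.1111·0.8192

41.8702 %


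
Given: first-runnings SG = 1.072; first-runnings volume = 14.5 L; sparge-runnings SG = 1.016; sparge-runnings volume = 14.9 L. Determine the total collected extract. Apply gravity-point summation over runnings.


total = Σ (SG_i − 1)·1000·V_i
first = (1.072 − 1)·1000·14.5 = 1044.0000
sparge = (1.016 − 1)·1000·14.9 = 238.4000
total = 1044.0000 + 238.4000

1282.4000 gravity·L


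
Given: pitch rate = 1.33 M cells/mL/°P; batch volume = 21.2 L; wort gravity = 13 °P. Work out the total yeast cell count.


cells (billions) = rate · V_L · °P
cells = 1.33 · 21.2 · 13

366.5480 billion cells


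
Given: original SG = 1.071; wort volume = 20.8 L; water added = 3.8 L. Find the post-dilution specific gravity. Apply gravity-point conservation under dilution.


SG_new = 1 + (SG_old − 1)·V_old/(V_old + V_water)
pts = (1.071 − 1)·1000·20.8/(20.8 + 3.8) = 60.0325
SG_new = 1 + 60.0325/1000

1.0600


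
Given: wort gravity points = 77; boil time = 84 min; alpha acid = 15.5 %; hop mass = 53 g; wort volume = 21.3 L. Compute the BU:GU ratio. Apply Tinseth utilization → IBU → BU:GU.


U = 1.65·0.000125^(GP/1000)·(1−e^(−0.04t))/4.15;  IBU = (α/100)·m·U·1000/V;  BU:GU = IBU/GP
U = 1.65·0.000125^(77/1000)·(1−e^(−0.04·84))/4.15 = 0.1921
IBU = (15.5/100)·53·0.1921·1000/21.3 = 74.0922
BU:GU = 74.0922/77

0.9622


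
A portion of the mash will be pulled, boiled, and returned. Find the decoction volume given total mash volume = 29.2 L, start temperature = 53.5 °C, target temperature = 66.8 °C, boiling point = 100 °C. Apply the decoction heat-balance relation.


V_dec = V_total·(T_target − T_start)/(T_boil − T_start)
V_dec = 29.2·(66.8 − 53.5)/(100 − 53.5)

8.3518 L


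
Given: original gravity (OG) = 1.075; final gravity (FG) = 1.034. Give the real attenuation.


AA = (OG−FG)/(OG−1)·100;  RA = AA·0.8192
AA = (1.075 − 1.034)/(1.075 − 1)·100 = 54.6667
RA = 54.6667·0.8192

44.7829 %


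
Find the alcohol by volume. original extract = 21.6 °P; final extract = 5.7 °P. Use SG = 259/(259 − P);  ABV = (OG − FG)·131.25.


OG = 259/(259 − 21.6) = 1.0910
FG = 259/(259 − 5.7) = 1.0225
ABV = (1.0910 − 1.0225)·131.25

8.9884 % ABV


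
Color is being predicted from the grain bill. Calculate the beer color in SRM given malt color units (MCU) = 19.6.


SRM = 1.4922 · MCU^0.6859
SRM = 1.4922 · 19.6^0.6859

11.4864 SRM


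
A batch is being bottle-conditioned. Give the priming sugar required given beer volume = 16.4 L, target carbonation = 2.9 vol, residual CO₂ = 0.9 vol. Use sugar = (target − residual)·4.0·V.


sugar = (2.9 − 0.9)·4.0·16.4

131.2000 g


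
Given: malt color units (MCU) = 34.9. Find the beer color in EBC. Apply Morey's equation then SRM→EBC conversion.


SRM = 1.4922·MCU^0.6859;  EBC = SRM·1.97
SRM = 1.4922·34.9^0.6859 = 17.0628
EBC = 17.0628·1.97

33.6138 EBC


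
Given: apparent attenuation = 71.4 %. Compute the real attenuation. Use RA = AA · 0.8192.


RA = 71.4 · 0.8192

58.4909 %


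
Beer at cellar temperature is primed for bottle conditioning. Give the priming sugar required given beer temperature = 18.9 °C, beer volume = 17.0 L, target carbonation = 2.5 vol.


residual = 14.695·(0.01821 + 0.09011·e^(−0.04·T));  sugar = (target − residual)·4.0·V
residual = 14.695·(0.01821 + 0.09011·e^(−0.04·18.9)) = 0.8893
sugar = (2.5 − 0.8893)·4.0·17.0

109.5245 g


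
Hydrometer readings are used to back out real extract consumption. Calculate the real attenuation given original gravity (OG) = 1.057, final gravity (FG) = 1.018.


AA = (OG−FG)/(OG−1)·100;  RA = AA·0.8192
AA = (1.057 − 1.018)/(1.057 − 1)·100 = 68.4211
RA = 68.4211·0.8192

56.0505 %


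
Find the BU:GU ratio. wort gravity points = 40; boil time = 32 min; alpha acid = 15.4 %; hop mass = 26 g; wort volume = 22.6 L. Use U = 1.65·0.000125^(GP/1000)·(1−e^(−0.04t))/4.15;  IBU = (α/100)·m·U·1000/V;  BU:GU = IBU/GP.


U = 1.65·0.000125^(40/1000)·(1−e^(−0.04·32))/4.15 = 0.2004
IBU = (15.4/100)·26·0.2004·1000/22.6 = 35.4987
BU:GU = 35.4987/40

0.8875


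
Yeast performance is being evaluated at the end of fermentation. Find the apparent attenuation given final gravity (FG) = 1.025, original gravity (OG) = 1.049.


AA = (OG − FG)/(OG − 1) · 100
AA = (1.049 − 1.025)/(1.049 − 1) · 100

48.9796 %


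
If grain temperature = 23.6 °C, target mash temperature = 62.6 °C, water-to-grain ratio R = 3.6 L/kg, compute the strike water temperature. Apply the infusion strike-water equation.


T_strike = (0.41/R)·(T_mash − T_grain) + T_mash
T_strike = (0.41/3.6)·(62.6 − 23.6) + 62.6

67.0417 °C


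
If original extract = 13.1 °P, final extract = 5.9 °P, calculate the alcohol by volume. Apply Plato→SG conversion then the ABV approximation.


SG = 259/(259 − P);  ABV = (OG − FG)·131.25
OG = 259/(259 − 13.1) = 1.0533
FG = 259/(259 − 5.9) = 1.0233
ABV = (1.0533 − 1.0233)·131.25

3.9326 % ABV
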